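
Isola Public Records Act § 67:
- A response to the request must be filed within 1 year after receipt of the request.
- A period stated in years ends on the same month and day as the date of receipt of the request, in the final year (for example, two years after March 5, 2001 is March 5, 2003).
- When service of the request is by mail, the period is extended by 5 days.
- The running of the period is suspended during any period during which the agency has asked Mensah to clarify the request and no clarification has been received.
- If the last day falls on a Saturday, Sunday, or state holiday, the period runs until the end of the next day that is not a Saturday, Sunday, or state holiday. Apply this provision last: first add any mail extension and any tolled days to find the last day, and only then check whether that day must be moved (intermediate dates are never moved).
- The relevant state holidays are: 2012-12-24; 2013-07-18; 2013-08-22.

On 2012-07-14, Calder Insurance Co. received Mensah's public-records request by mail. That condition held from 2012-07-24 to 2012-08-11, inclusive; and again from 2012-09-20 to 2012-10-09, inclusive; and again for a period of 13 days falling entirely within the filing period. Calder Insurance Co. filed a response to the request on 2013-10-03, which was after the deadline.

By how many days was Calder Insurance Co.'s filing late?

1 year after 2012-07-14 is July 14, 2013.
Service was by mail, adding 5 days: July 14, 2013 + 5 days = July 19, 2013.
From July 24, 2012 through August 11, 2012 inclusive is 19 days; tolling adds 19 days: July 19, 2013 + 19 days = August 7, 2013.
From September 20, 2012 through October 9, 2012 inclusive is 20 days; tolling adds 20 days: August 7, 2013 + 20 days = August 27, 2013.
Tolling adds 13 days: August 27, 2013 + 13 days = September 9, 2013.
September 9, 2013 is a Monday and not a state holiday, so no extension applies.
The deadline is September 9, 2013; from September 9, 2013 to October 3, 2013 is 24 days.

24 days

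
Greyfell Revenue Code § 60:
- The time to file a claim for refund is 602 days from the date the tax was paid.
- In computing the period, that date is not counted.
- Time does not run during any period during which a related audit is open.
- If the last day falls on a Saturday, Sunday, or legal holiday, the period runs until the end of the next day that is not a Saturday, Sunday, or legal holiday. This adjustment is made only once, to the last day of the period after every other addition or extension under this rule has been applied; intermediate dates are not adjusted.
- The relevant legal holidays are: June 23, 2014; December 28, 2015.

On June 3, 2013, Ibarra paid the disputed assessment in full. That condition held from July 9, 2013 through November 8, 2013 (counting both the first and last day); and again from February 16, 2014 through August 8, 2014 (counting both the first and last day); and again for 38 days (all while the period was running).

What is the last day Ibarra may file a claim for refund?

602 days after June 3, 2013 is January 26, 2015.
From July 9, 2013 through November 8, 2013 inclusive is 123 days; tolling adds 123 days: January 26, 2015 + 123 days = May 29, 2015.
From February 16, 2014 through August 8, 2014 inclusive is 174 days; tolling adds 174 days: May 29, 2015 + 174 days = November 19, 2015.
Tolling adds 38 days: November 19, 2015 + 38 days = December 27, 2015.
December 27, 2015 is Sunday; December 28, 2015 is a listed holiday. The next qualifying day is December 29, 2015.

December 29, 2015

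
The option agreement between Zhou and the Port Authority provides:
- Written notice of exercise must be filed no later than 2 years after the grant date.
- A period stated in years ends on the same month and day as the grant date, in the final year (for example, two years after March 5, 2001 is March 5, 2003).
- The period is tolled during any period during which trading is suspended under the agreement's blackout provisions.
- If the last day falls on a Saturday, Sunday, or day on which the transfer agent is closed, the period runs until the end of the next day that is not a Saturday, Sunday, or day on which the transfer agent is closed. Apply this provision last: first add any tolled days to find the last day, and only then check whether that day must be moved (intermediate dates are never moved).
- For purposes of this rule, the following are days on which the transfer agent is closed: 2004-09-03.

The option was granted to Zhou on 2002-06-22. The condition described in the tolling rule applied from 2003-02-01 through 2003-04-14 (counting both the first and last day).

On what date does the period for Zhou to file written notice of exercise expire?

September 6, 2004

2 years after 2002-06-22 is June 22, 2004.
From February 1, 2003 through April 14, 2003 inclusive is 73 days; tolling adds 73 days: June 22, 2004 + 73 days = September 3, 2004.
September 3, 2004 is a listed holiday; September 4, 2004 is Saturday; September 5, 2004 is Sunday. The next qualifying day is September 6, 2004.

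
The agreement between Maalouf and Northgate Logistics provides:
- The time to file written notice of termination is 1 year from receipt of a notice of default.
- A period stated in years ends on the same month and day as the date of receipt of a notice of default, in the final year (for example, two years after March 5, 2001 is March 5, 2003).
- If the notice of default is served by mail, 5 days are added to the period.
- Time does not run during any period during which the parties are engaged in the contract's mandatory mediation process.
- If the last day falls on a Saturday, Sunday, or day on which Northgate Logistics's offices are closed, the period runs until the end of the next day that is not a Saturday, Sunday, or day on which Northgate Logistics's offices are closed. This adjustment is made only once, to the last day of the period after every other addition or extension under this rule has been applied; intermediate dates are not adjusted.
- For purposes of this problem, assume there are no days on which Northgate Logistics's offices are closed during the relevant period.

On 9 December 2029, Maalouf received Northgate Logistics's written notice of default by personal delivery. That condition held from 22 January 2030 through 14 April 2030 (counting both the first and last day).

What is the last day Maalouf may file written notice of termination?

1 year after 9 December 2029 is December 9, 2030.
Service was not by mail, so no mail extension applies.
From January 22, 2030 through April 14, 2030 inclusive is 83 days; tolling adds 83 days: December 9, 2030 + 83 days = March 2, 2031.
March 2, 2031 is Sunday. The next qualifying day is March 3, 2031.

March 3, 2031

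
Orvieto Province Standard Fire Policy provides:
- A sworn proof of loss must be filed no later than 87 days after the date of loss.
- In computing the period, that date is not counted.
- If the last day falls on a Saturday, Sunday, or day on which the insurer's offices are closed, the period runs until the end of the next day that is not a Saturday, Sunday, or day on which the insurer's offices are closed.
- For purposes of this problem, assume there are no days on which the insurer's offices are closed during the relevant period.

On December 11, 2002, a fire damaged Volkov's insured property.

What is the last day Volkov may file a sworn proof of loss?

87 days after December 11, 2002 is March 8, 2003.
March 8, 2003 is Saturday; March 9, 2003 is Sunday. The next qualifying day is March 10, 2003.

March 10, 2003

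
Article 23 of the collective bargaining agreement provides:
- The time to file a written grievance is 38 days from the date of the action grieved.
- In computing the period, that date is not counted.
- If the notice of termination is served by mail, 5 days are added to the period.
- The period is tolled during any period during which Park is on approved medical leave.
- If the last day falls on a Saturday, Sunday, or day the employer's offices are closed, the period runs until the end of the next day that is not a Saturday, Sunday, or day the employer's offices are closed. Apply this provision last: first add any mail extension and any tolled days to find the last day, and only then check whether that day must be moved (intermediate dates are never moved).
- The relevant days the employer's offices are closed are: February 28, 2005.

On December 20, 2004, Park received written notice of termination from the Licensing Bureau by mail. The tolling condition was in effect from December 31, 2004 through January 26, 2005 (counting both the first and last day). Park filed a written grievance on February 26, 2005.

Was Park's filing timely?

38 days after December 20, 2004 is January 27, 2005.
Service was by mail, adding 5 days: January 27, 2005 + 5 days = February 1, 2005.
From December 31, 2004 through January 26, 2005 inclusive is 27 days; tolling adds 27 days: February 1, 2005 + 27 days = February 28, 2005.
February 28, 2005 is a listed holiday. The next qualifying day is March 1, 2005.
The deadline is March 1, 2005; the filing on February 26, 2005 is on or before that date.

Yes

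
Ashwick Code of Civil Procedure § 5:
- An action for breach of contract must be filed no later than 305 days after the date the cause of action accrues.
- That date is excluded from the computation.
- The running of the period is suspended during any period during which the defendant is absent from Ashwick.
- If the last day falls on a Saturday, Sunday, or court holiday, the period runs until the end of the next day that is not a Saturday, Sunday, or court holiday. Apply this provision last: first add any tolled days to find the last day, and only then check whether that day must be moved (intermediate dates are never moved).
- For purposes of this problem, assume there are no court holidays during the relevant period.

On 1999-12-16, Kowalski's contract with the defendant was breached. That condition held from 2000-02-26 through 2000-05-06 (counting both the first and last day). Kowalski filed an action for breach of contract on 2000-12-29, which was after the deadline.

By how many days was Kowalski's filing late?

3 days

305 days after 1999-12-16 is October 16, 2000.
From February 26, 2000 through May 6, 2000 inclusive is 71 days; tolling adds 71 days: October 16, 2000 + 71 days = December 26, 2000.
December 26, 2000 is a Tuesday and not a court holiday, so no extension applies.
The deadline is December 26, 2000; from December 26, 2000 to December 29, 2000 is 3 days.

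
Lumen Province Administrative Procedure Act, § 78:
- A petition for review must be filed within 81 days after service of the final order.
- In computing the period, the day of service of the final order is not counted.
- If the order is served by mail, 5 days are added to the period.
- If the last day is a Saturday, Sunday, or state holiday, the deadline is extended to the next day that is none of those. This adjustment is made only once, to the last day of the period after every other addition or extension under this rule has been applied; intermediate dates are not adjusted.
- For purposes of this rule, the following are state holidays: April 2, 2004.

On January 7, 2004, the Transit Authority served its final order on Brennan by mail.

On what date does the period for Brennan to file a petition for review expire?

April 5, 2004

81 days after January 7, 2004 is March 28, 2004.
Service was by mail, adding 5 days: March 28, 2004 + 5 days = April 2, 2004.
April 2, 2004 is a listed holiday; April 3, 2004 is Saturday; April 4, 2004 is Sunday. The next qualifying day is April 5, 2004.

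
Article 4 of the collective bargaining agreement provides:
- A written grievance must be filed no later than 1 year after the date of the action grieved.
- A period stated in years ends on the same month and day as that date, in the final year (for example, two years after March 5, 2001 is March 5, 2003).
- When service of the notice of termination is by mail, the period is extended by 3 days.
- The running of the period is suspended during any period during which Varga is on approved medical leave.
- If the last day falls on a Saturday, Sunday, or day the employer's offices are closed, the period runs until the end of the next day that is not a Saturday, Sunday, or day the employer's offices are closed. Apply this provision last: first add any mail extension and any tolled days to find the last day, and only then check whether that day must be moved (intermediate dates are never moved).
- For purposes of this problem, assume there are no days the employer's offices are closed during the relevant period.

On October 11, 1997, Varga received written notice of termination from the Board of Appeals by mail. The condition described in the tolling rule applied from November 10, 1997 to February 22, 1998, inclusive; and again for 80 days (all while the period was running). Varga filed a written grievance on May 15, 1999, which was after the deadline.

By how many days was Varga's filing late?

1 year after October 11, 1997 is October 11, 1998.
Service was by mail, adding 3 days: October 11, 1998 + 3 days = October 14, 1998.
From November 10, 1997 through February 22, 1998 inclusive is 105 days; tolling adds 105 days: October 14, 1998 + 105 days = January 27, 1999.
Tolling adds 80 days: January 27, 1999 + 80 days = April 17, 1999.
April 17, 1999 is Saturday; April 18, 1999 is Sunday. The next qualifying day is April 19, 1999.
The deadline is April 19, 1999; from April 19, 1999 to May 15, 1999 is 26 days.

26 days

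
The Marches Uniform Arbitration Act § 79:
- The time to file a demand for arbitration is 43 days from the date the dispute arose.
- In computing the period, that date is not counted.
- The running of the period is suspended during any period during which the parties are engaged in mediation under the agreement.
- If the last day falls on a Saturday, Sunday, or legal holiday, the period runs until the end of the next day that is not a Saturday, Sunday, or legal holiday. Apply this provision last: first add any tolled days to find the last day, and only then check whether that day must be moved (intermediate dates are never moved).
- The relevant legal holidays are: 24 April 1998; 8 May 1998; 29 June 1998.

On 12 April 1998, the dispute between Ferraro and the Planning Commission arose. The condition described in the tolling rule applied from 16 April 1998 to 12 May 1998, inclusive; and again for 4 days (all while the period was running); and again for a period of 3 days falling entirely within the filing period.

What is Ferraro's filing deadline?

43 days after 12 April 1998 is May 25, 1998.
From April 16, 1998 through May 12, 1998 inclusive is 27 days; tolling adds 27 days: May 25, 1998 + 27 days = June 21, 1998.
Tolling adds 4 days: June 21, 1998 + 4 days = June 25, 1998.
Tolling adds 3 days: June 25, 1998 + 3 days = June 28, 1998.
June 28, 1998 is Sunday; June 29, 1998 is a listed holiday. The next qualifying day is June 30, 1998.

June 30, 1998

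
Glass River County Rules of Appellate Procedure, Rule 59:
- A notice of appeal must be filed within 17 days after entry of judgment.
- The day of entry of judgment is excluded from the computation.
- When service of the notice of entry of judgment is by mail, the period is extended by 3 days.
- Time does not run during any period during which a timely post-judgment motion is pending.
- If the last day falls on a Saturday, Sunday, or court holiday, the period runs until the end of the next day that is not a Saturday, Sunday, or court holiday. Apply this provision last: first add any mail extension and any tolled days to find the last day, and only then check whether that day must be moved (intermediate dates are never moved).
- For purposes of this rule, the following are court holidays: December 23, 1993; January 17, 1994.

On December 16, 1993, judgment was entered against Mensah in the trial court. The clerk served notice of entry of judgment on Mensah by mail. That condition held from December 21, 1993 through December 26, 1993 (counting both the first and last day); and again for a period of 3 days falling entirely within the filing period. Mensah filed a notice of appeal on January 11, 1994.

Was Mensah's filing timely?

Yes

17 days after December 16, 1993 is January 2, 1994.
Service was by mail, adding 3 days: January 2, 1994 + 3 days = January 5, 1994.
From December 21, 1993 through December 26, 1993 inclusive is 6 days; tolling adds 6 days: January 5, 1994 + 6 days = January 11, 1994.
Tolling adds 3 days: January 11, 1994 + 3 days = January 14, 1994.
January 14, 1994 is a Friday and not a court holiday, so no extension applies.
The deadline is January 14, 1994; the filing on January 11, 1994 is on or before that date.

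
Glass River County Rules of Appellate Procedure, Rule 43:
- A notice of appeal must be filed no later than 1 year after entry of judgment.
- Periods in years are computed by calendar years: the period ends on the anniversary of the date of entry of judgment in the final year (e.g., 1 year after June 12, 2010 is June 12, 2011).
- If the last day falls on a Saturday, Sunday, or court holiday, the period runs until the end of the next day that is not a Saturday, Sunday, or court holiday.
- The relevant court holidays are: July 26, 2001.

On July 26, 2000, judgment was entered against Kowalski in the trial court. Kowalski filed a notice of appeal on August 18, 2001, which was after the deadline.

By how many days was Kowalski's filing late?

22 days

1 year after July 26, 2000 is July 26, 2001.
July 26, 2001 is a listed holiday. The next qualifying day is July 27, 2001.
The deadline is July 27, 2001; from July 27, 2001 to August 18, 2001 is 22 days.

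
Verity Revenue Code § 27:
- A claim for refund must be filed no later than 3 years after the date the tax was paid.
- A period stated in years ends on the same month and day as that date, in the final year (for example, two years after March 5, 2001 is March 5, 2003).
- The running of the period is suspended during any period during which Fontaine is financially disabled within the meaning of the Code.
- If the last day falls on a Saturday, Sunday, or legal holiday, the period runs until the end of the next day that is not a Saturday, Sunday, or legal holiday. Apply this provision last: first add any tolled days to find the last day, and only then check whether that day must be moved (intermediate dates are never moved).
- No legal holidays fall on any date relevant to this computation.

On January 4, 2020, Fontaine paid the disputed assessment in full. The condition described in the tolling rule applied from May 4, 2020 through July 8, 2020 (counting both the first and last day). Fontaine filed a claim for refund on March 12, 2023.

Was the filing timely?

Yes

3 years after January 4, 2020 is January 4, 2023.
From May 4, 2020 through July 8, 2020 inclusive is 66 days; tolling adds 66 days: January 4, 2023 + 66 days = March 11, 2023.
March 11, 2023 is Saturday; March 12, 2023 is Sunday. The next qualifying day is March 13, 2023.
The deadline is March 13, 2023; the filing on March 12, 2023 is on or before that date.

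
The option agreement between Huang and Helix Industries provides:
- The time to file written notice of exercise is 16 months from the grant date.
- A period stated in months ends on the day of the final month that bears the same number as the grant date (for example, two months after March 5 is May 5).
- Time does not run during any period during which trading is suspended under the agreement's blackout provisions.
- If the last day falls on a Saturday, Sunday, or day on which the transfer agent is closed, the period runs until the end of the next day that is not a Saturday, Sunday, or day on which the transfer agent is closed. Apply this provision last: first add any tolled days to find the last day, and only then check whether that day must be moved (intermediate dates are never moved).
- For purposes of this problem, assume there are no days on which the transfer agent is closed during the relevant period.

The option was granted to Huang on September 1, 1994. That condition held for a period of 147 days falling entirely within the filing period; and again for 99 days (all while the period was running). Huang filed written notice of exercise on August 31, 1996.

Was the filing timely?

Yes

16 months after September 1, 1994 is January 1, 1996.
Tolling adds 147 days: January 1, 1996 + 147 days = May 27, 1996.
Tolling adds 99 days: May 27, 1996 + 99 days = September 3, 1996.
September 3, 1996 is a Tuesday and not a day on which the transfer agent is closed, so no extension applies.
The deadline is September 3, 1996; the filing on August 31, 1996 is on or before that date.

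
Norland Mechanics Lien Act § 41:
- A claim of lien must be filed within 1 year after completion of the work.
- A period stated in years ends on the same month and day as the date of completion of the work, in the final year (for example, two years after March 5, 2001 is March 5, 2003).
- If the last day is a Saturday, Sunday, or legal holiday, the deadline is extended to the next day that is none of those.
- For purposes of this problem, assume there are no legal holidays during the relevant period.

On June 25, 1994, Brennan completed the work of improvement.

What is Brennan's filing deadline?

1 year after June 25, 1994 is June 25, 1995.
June 25, 1995 is Sunday. The next qualifying day is June 26, 1995.

June 26, 1995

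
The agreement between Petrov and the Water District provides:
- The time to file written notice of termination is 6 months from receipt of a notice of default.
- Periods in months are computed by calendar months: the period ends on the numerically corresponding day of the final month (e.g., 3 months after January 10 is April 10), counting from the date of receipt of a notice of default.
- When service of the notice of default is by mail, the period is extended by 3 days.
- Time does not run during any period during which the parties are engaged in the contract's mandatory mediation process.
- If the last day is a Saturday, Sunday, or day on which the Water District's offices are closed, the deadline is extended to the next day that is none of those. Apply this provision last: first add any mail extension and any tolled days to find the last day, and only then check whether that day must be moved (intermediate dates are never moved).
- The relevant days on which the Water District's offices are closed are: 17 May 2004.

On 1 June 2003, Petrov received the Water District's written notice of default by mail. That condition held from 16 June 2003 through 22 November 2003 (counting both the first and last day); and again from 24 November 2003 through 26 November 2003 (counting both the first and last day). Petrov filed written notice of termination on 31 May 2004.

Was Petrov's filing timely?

No

6 months after 1 June 2003 is December 1, 2003.
Service was by mail, adding 3 days: December 1, 2003 + 3 days = December 4, 2003.
From June 16, 2003 through November 22, 2003 inclusive is 160 days; tolling adds 160 days: December 4, 2003 + 160 days = May 12, 2004.
From November 24, 2003 through November 26, 2003 inclusive is 3 days; tolling adds 3 days: May 12, 2004 + 3 days = May 15, 2004.
May 15, 2004 is Saturday; May 16, 2004 is Sunday; May 17, 2004 is a listed holiday. The next qualifying day is May 18, 2004.
The deadline is May 18, 2004; the filing on May 31, 2004 is after that date.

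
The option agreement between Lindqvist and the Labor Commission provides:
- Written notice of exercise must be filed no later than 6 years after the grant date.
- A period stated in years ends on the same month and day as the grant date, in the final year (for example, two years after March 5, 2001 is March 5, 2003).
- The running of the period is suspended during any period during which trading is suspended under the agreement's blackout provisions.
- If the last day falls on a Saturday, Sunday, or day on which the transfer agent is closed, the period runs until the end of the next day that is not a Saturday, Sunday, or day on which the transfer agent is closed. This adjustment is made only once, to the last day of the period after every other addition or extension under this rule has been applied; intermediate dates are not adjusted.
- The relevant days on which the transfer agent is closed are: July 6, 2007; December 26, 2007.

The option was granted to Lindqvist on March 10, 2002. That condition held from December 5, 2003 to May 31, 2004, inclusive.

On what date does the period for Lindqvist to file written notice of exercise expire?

6 years after March 10, 2002 is March 10, 2008.
From December 5, 2003 through May 31, 2004 inclusive is 179 days; tolling adds 179 days: March 10, 2008 + 179 days = September 5, 2008.
September 5, 2008 is a Friday and not a day on which the transfer agent is closed, so no extension applies.

September 5, 2008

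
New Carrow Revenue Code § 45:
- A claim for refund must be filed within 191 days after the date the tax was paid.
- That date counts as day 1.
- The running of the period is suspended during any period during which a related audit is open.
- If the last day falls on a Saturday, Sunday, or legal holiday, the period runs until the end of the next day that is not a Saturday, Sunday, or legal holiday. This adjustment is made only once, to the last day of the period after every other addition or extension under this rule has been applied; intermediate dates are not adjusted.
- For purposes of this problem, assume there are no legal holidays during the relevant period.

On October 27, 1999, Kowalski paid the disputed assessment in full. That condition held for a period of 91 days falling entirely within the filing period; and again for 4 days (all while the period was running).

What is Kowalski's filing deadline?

August 7, 2000

Counting October 27, 1999 as day 1, day 191 is May 4, 2000.
Tolling adds 91 days: May 4, 2000 + 91 days = August 3, 2000.
Tolling adds 4 days: August 3, 2000 + 4 days = August 7, 2000.
August 7, 2000 is a Monday and not a legal holiday, so no extension applies.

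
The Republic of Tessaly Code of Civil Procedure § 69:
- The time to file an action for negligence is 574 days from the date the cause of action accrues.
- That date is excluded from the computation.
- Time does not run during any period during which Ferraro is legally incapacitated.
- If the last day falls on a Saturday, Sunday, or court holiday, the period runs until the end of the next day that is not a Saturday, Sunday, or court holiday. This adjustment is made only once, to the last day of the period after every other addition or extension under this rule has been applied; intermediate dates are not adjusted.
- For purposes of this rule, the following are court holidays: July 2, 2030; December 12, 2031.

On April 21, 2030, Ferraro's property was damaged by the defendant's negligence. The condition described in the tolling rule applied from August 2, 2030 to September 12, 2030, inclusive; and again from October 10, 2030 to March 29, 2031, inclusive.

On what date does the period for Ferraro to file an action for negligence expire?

June 16, 2032

574 days after April 21, 2030 is November 16, 2031.
From August 2, 2030 through September 12, 2030 inclusive is 42 days; tolling adds 42 days: November 16, 2031 + 42 days = December 28, 2031.
From October 10, 2030 through March 29, 2031 inclusive is 171 days; tolling adds 171 days: December 28, 2031 + 171 days = June 16, 2032.
June 16, 2032 is a Wednesday and not a court holiday, so no extension applies.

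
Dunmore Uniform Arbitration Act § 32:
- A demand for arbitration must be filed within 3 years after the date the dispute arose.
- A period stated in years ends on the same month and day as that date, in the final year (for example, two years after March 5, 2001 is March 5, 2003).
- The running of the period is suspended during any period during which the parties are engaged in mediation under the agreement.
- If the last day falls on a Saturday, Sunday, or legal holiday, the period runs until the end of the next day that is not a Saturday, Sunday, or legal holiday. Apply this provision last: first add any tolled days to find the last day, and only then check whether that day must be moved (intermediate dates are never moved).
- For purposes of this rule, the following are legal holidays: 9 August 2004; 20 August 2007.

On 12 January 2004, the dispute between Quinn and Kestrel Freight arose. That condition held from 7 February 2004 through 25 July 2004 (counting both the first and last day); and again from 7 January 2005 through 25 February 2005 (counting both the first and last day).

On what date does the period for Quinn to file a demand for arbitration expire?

August 21, 2007

3 years after 12 January 2004 is January 12, 2007.
From February 7, 2004 through July 25, 2004 inclusive is 170 days; tolling adds 170 days: January 12, 2007 + 170 days = July 1, 2007.
From January 7, 2005 through February 25, 2005 inclusive is 50 days; tolling adds 50 days: July 1, 2007 + 50 days = August 20, 2007.
August 20, 2007 is a listed holiday. The next qualifying day is August 21, 2007.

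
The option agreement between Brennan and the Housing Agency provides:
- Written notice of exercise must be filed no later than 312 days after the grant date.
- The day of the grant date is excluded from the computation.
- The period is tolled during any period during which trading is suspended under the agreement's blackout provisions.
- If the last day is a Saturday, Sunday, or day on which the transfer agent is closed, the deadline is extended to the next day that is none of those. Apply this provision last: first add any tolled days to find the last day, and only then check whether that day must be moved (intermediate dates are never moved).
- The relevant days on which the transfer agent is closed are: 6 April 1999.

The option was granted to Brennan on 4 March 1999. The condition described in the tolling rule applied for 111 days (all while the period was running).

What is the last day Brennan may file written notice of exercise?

312 days after 4 March 1999 is January 10, 2000.
Tolling adds 111 days: January 10, 2000 + 111 days = April 30, 2000.
April 30, 2000 is Sunday. The next qualifying day is May 1, 2000.

May 1, 2000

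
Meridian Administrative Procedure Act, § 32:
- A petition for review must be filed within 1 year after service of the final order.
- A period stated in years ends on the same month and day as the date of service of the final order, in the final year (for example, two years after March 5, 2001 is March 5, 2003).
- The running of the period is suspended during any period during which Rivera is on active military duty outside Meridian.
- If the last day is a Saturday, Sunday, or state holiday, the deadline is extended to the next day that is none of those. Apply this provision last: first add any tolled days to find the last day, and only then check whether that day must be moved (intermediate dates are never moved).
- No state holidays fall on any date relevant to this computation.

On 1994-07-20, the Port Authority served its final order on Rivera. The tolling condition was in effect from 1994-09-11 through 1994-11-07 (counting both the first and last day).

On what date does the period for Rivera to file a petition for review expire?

1 year after 1994-07-20 is July 20, 1995.
From September 11, 1994 through November 7, 1994 inclusive is 58 days; tolling adds 58 days: July 20, 1995 + 58 days = September 16, 1995.
September 16, 1995 is Saturday; September 17, 1995 is Sunday. The next qualifying day is September 18, 1995.

September 18, 1995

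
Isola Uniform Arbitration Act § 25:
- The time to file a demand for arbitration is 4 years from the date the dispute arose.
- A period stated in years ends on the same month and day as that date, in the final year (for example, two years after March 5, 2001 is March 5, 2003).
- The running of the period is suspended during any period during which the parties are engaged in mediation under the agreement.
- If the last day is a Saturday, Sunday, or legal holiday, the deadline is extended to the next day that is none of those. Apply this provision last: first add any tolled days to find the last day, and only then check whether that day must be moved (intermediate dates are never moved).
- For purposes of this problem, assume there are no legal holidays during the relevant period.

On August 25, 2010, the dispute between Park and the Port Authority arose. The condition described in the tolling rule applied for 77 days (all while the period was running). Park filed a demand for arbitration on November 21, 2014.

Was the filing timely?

4 years after August 25, 2010 is August 25, 2014.
Tolling adds 77 days: August 25, 2014 + 77 days = November 10, 2014.
November 10, 2014 is a Monday and not a legal holiday, so no extension applies.
The deadline is November 10, 2014; the filing on November 21, 2014 is after that date.

No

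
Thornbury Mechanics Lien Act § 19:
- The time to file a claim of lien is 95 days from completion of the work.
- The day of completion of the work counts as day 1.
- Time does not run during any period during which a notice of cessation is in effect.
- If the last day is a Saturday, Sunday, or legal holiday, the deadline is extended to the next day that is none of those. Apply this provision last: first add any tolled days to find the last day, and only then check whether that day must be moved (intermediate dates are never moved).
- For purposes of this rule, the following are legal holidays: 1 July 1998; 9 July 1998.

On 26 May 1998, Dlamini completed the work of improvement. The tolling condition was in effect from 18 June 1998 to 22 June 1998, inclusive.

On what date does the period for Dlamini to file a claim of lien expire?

Counting 26 May 1998 as day 1, day 95 is August 28, 1998.
From June 18, 1998 through June 22, 1998 inclusive is 5 days; tolling adds 5 days: August 28, 1998 + 5 days = September 2, 1998.
September 2, 1998 is a Wednesday and not a legal holiday, so no extension applies.

September 2, 1998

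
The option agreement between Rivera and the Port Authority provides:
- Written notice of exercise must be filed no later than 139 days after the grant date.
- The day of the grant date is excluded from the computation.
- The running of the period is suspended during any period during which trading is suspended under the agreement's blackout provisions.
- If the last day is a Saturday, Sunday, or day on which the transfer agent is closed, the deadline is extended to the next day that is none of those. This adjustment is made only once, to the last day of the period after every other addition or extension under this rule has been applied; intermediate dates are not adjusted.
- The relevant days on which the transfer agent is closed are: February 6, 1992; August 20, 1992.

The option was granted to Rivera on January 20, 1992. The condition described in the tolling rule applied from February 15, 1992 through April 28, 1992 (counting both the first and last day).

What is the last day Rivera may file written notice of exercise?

139 days after January 20, 1992 is June 7, 1992.
From February 15, 1992 through April 28, 1992 inclusive is 74 days; tolling adds 74 days: June 7, 1992 + 74 days = August 20, 1992.
August 20, 1992 is a listed holiday. The next qualifying day is August 21, 1992.

August 21, 1992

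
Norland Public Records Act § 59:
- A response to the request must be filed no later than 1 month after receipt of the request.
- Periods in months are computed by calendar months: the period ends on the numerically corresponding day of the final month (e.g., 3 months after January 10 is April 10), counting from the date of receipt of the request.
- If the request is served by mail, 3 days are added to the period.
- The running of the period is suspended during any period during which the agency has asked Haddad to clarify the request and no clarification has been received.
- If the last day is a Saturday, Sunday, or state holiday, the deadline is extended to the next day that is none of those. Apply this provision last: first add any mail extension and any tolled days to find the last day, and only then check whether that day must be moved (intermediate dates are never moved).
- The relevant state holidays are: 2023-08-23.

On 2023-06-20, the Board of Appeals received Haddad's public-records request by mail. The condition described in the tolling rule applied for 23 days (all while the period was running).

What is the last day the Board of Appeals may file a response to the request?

1 month after 2023-06-20 is July 20, 2023.
Service was by mail, adding 3 days: July 20, 2023 + 3 days = July 23, 2023.
Tolling adds 23 days: July 23, 2023 + 23 days = August 15, 2023.
August 15, 2023 is a Tuesday and not a state holiday, so no extension applies.

August 15, 2023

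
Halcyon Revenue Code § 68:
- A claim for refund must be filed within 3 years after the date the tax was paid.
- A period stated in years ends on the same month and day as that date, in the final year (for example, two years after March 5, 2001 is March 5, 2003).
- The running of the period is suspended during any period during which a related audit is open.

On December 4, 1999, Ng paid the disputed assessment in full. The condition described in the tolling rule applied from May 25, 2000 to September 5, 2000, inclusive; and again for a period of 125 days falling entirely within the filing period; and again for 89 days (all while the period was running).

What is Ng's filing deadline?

3 years after December 4, 1999 is December 4, 2002.
From May 25, 2000 through September 5, 2000 inclusive is 104 days; tolling adds 104 days: December 4, 2002 + 104 days = March 18, 2003.
Tolling adds 125 days: March 18, 2003 + 125 days = July 21, 2003.
Tolling adds 89 days: July 21, 2003 + 89 days = October 18, 2003.

October 18, 2003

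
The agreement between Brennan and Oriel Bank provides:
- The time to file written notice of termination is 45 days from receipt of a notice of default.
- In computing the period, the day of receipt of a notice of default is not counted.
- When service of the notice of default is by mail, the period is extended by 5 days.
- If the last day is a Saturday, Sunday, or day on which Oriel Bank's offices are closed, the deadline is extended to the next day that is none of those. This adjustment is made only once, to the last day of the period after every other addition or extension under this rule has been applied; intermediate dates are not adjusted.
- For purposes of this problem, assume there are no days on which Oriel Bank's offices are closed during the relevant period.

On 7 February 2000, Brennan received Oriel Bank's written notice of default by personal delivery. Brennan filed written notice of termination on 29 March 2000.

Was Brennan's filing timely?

No

45 days after 7 February 2000 is March 23, 2000.
Service was not by mail, so no mail extension applies.
March 23, 2000 is a Thursday and not a day on which Oriel Bank's offices are closed, so no extension applies.
The deadline is March 23, 2000; the filing on March 29, 2000 is after that date.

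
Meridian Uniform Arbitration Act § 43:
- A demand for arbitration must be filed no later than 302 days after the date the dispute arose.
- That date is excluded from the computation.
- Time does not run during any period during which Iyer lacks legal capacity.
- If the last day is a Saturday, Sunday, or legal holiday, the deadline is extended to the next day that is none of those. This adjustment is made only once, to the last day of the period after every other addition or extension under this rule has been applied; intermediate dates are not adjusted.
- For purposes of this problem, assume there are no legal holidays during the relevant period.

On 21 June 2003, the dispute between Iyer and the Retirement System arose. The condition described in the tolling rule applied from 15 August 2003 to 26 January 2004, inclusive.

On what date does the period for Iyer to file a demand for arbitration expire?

302 days after 21 June 2003 is April 18, 2004.
From August 15, 2003 through January 26, 2004 inclusive is 165 days; tolling adds 165 days: April 18, 2004 + 165 days = September 30, 2004.
September 30, 2004 is a Thursday and not a legal holiday, so no extension applies.

September 30, 2004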